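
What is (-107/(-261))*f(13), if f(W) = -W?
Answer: -1391/261 ≈ -5.3295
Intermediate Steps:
(-107/(-261))*f(13) = (-107/(-261))*(-1*13) = -107*(-1/261)*(-13) = (107/261)*(-13) = -1391/261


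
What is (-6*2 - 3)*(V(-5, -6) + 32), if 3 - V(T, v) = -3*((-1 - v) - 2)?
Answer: -660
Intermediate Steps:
V(T, v) = -6 - 3*v (V(T, v) = 3 - (-3)*((-1 - v) - 2) = 3 - (-3)*(-3 - v) = 3 - (9 + 3*v) = 3 + (-9 - 3*v) = -6 - 3*v)
(-6*2 - 3)*(V(-5, -6) + 32) = (-6*2 - 3)*((-6 - 3*(-6)) + 32) = (-12 - 3)*((-6 + 18) + 32) = -15*(12 + 32) = -15*44 = -660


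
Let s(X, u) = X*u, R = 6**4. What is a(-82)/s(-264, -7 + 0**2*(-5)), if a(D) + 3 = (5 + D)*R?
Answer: -33265/616 ≈ -54.002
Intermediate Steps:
R = 1296
a(D) = 6477 + 1296*D (a(D) = -3 + (5 + D)*1296 = -3 + (6480 + 1296*D) = 6477 + 1296*D)
a(-82)/s(-264, -7 + 0**2*(-5)) = (6477 + 1296*(-82))/((-264*(-7 + 0**2*(-5)))) = (6477 - 106272)/((-264*(-7 + 0*(-5)))) = -99795*(-1/(264*(-7 + 0))) = -99795/((-264*(-7))) = -99795/1848 = -99795*1/1848 = -33265/616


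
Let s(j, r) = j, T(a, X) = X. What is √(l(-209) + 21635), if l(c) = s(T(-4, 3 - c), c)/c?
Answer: √944994127/209 ≈ 147.08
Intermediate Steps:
l(c) = (3 - c)/c
√(l(-209) + 21635) = √((3 - 1*(-209))/(-209) + 21635) = √(-(3 + 209)/209 + 21635) = √(-1/209*212 + 21635) = √(-212/209 + 21635) = √(4521503/209) = √944994127/209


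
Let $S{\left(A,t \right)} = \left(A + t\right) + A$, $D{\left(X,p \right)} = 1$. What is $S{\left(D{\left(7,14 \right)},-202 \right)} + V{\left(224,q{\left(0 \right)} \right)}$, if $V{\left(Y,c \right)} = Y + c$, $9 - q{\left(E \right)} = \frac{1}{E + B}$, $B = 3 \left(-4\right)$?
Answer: $\frac{397}{12} \approx 33.083$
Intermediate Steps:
$B = -12$
$q{\left(E \right)} = 9 - \frac{1}{-12 + E}$ ($q{\left(E \right)} = 9 - \frac{1}{E - 12} = 9 - \frac{1}{-12 + E}$)
$S{\left(A,t \right)} = t + 2 A$
$S{\left(D{\left(7,14 \right)},-202 \right)} + V{\left(224,q{\left(0 \right)} \right)} = \left(-202 + 2 \cdot 1\right) + \left(224 + \frac{-109 + 9 \cdot 0}{-12 + 0}\right) = \left(-202 + 2\right) + \left(224 + \frac{-109 + 0}{-12}\right) = -200 + \left(224 - - \frac{109}{12}\right) = -200 + \left(224 + \frac{109}{12}\right) = -200 + \frac{2797}{12} = \frac{397}{12}$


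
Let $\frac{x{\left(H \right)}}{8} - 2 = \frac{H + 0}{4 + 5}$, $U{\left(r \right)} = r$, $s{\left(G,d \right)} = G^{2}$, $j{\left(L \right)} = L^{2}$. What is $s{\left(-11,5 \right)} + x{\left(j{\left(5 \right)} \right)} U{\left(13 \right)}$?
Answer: $\frac{5561}{9} \approx 617.89$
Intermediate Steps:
$x{\left(H \right)} = 16 + \frac{8 H}{9}$ ($x{\left(H \right)} = 16 + 8 \frac{H + 0}{4 + 5} = 16 + 8 \frac{H}{9} = 16 + \frac{8 H}{9}$)
$s{\left(-11,5 \right)} + x{\left(j{\left(5 \right)} \right)} U{\left(13 \right)} = \left(-11\right)^{2} + \left(16 + \frac{8 \cdot 5^{2}}{9}\right) 13 = 121 + \left(16 + \frac{8}{9} \cdot 25\right) 13 = 121 + \left(16 + \frac{200}{9}\right) 13 = 121 + \frac{344}{9} \cdot 13 = 121 + \frac{4472}{9} = \frac{5561}{9}$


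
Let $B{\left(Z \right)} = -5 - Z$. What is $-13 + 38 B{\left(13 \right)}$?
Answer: $-697$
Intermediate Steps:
$-13 + 38 B{\left(13 \right)} = -13 + 38 \left(-5 - 13\right) = -13 + 38 \left(-18\right) = -13 - 684 = -697$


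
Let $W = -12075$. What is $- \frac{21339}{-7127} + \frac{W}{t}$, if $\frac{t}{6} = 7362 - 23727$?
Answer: $\frac{145422329}{46653342} \approx 3.1171$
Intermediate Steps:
$t = -98190$ ($t = 6 \left(7362 - 23727\right) = 6 \left(-16365\right) = -98190$)
$- \frac{21339}{-7127} + \frac{W}{t} = - \frac{21339}{-7127} - \frac{12075}{-98190} = \left(-21339\right) \left(- \frac{1}{7127}\right) - - \frac{805}{6546} = \frac{21339}{7127} + \frac{805}{6546} = \frac{145422329}{46653342}$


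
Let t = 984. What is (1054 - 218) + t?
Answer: 1820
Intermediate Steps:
(1054 - 218) + t = (1054 - 218) + 984 = 836 + 984 = 1820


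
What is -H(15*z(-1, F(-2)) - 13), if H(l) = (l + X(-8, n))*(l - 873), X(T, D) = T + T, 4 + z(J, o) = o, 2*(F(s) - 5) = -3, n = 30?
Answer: -130451/4 ≈ -32613.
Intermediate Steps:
F(s) = 7/2 (F(s) = 5 + (½)*(-3) = 5 - 3/2 = 7/2)
z(J, o) = -4 + o
X(T, D) = 2*T
H(l) = (-873 + l)*(-16 + l) (H(l) = (l + 2*(-8))*(l - 873) = (l - 16)*(-873 + l) = (-16 + l)*(-873 + l) = (-873 + l)*(-16 + l))
-H(15*z(-1, F(-2)) - 13) = -(13968 + (15*(-4 + 7/2) - 13)² - 889*(15*(-4 + 7/2) - 13)) = -(13968 + (15*(-½) - 13)² - 889*(15*(-½) - 13)) = -(13968 + (-15/2 - 13)² - 889*(-15/2 - 13)) = -(13968 + (-41/2)² - 889*(-41/2)) = -(13968 + 1681/4 + 36449/2) = -1*130451/4 = -130451/4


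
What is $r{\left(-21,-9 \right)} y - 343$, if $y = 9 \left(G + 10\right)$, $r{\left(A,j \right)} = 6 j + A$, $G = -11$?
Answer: $332$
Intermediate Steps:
$r{\left(A,j \right)} = A + 6 j$
$y = -9$ ($y = 9 \left(-11 + 10\right) = 9 \left(-1\right) = -9$)
$r{\left(-21,-9 \right)} y - 343 = \left(-21 + 6 \left(-9\right)\right) \left(-9\right) - 343 = \left(-21 - 54\right) \left(-9\right) - 343 = \left(-75\right) \left(-9\right) - 343 = 675 - 343 = 332$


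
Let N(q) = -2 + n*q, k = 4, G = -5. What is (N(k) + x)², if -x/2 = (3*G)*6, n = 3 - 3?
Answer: 31684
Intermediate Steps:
n = 0
x = 180 (x = -2*3*(-5)*6 = -(-30)*6 = -2*(-90) = 180)
N(q) = -2 (N(q) = -2 + 0*q = -2 + 0 = -2)
(N(k) + x)² = (-2 + 180)² = 178² = 31684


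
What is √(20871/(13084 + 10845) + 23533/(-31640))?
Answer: √18404916374214370/378556780 ≈ 0.35837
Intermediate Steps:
√(20871/(13084 + 10845) + 23533/(-31640)) = √(20871/23929 + 23533*(-1/31640)) = √(20871*(1/23929) - 23533/31640) = √(20871/23929 - 23533/31640) = √(97237283/757113560) = √18404916374214370/378556780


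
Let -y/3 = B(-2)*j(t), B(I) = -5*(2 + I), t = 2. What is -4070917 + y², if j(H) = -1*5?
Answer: -4070917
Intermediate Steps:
j(H) = -5
B(I) = -10 - 5*I
y = 0 (y = -3*(-10 - 5*(-2))*(-5) = -3*(-10 + 10)*(-5) = -0*(-5) = -3*0 = 0)
-4070917 + y² = -4070917 + 0² = -4070917 + 0 = -4070917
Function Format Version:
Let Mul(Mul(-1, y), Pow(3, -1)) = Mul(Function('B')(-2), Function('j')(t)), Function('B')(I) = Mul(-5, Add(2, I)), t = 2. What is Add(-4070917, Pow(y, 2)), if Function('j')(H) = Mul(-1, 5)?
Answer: -4070917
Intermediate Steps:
Function('j')(H) = -5
Function('B')(I) = Add(-10, Mul(-5, I))
y = 0 (y = Mul(-3, Mul(Add(-10, Mul(-5, -2)), -5)) = Mul(-3, Mul(Add(-10, 10), -5)) = Mul(-3, Mul(0, -5)) = Mul(-3, 0) = 0)
Add(-4070917, Pow(y, 2)) = Add(-4070917, Pow(0, 2)) = Add(-4070917, 0) = -4070917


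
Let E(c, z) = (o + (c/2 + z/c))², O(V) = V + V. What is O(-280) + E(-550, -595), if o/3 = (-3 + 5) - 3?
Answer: 921096521/12100 ≈ 76124.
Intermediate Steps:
O(V) = 2*V
o = -3 (o = 3*((-3 + 5) - 3) = 3*(2 - 3) = 3*(-1) = -3)
E(c, z) = (-3 + c/2 + z/c)² (E(c, z) = (-3 + (c/2 + z/c))² = (-3 + c/2 + z/c)²)
O(-280) + E(-550, -595) = 2*(-280) + (¼)*((-550)² - 6*(-550) + 2*(-595))²/(-550)² = -560 + (¼)*(1/302500)*(302500 + 3300 - 1190)² = -560 + (¼)*(1/302500)*304610² = -560 + (¼)*(1/302500)*92787252100 = -560 + 927872521/12100 = 921096521/12100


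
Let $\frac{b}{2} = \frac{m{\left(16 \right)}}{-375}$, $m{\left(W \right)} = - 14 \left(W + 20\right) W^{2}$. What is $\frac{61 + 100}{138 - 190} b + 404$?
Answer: $- \frac{2805644}{1625} \approx -1726.6$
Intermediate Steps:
$m{\left(W \right)} = W^{2} \left(-280 - 14 W\right)$ ($m{\left(W \right)} = - 14 \left(20 + W\right) W^{2} = \left(-280 - 14 W\right) W^{2} = W^{2} \left(-280 - 14 W\right)$)
$b = \frac{86016}{125}$ ($b = 2 \frac{14 \cdot 16^{2} \left(-20 - 16\right)}{-375} = 2 \cdot 14 \cdot 256 \left(-20 - 16\right) \left(- \frac{1}{375}\right) = 2 \cdot 14 \cdot 256 \left(-36\right) \left(- \frac{1}{375}\right) = 2 \left(\left(-129024\right) \left(- \frac{1}{375}\right)\right) = 2 \cdot \frac{43008}{125} = \frac{86016}{125} \approx 688.13$)
$\frac{61 + 100}{138 - 190} b + 404 = \frac{61 + 100}{138 - 190} \cdot \frac{86016}{125} + 404 = \frac{161}{-52} \cdot \frac{86016}{125} + 404 = 161 \left(- \frac{1}{52}\right) \frac{86016}{125} + 404 = \left(- \frac{161}{52}\right) \frac{86016}{125} + 404 = - \frac{3462144}{1625} + 404 = - \frac{2805644}{1625}$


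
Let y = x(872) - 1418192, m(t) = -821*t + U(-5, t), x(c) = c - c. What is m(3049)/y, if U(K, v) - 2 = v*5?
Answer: 1243991/709096 ≈ 1.7543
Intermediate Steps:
U(K, v) = 2 + 5*v (U(K, v) = 2 + v*5 = 2 + 5*v)
x(c) = 0
m(t) = 2 - 816*t (m(t) = -821*t + (2 + 5*t) = 2 - 816*t)
y = -1418192 (y = 0 - 1418192 = -1418192)
m(3049)/y = (2 - 816*3049)/(-1418192) = (2 - 2487984)*(-1/1418192) = -2487982*(-1/1418192) = 1243991/709096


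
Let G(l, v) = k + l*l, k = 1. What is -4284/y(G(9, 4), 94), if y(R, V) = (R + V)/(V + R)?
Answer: -4284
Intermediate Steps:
G(l, v) = 1 + l² (G(l, v) = 1 + l*l = 1 + l²)
y(R, V) = 1 (y(R, V) = (R + V)/(R + V) = 1)
-4284/y(G(9, 4), 94) = -4284/1 = -4284*1 = -4284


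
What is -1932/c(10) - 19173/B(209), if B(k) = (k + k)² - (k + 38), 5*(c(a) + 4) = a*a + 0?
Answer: -28116361/232636 ≈ -120.86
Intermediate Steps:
c(a) = -4 + a²/5 (c(a) = -4 + (a*a + 0)/5 = -4 + (a² + 0)/5 = -4 + a²/5)
B(k) = -38 - k + 4*k² (B(k) = (2*k)² - (38 + k) = 4*k² + (-38 - k) = -38 - k + 4*k²)
-1932/c(10) - 19173/B(209) = -1932/(-4 + (⅕)*10²) - 19173/(-38 - 1*209 + 4*209²) = -1932/(-4 + (⅕)*100) - 19173/(-38 - 209 + 4*43681) = -1932/(-4 + 20) - 19173/(-38 - 209 + 174724) = -1932/16 - 19173/174477 = -1932*1/16 - 19173*1/174477 = -483/4 - 6391/58159 = -28116361/232636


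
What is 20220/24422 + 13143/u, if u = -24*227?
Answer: -35136631/22175176 ≈ -1.5845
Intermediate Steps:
u = -5448
20220/24422 + 13143/u = 20220/24422 + 13143/(-5448) = 20220*(1/24422) + 13143*(-1/5448) = 10110/12211 - 4381/1816 = -35136631/22175176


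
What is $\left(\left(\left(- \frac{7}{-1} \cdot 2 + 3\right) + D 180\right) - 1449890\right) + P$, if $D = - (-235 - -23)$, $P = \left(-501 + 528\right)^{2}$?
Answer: $-1410984$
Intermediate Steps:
$P = 729$ ($P = 27^{2} = 729$)
$D = 212$ ($D = - (-235 + 23) = \left(-1\right) \left(-212\right) = 212$)
$\left(\left(\left(- \frac{7}{-1} \cdot 2 + 3\right) + D 180\right) - 1449890\right) + P = \left(\left(\left(- \frac{7}{-1} \cdot 2 + 3\right) + 212 \cdot 180\right) - 1449890\right) + 729 = \left(\left(\left(\left(-7\right) \left(-1\right) 2 + 3\right) + 38160\right) - 1449890\right) + 729 = \left(\left(\left(7 \cdot 2 + 3\right) + 38160\right) - 1449890\right) + 729 = \left(\left(\left(14 + 3\right) + 38160\right) - 1449890\right) + 729 = \left(\left(17 + 38160\right) - 1449890\right) + 729 = \left(38177 - 1449890\right) + 729 = -1411713 + 729 = -1410984$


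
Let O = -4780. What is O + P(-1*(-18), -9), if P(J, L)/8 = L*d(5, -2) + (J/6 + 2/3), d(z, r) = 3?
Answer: -14900/3 ≈ -4966.7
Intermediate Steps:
P(J, L) = 16/3 + 24*L + 4*J/3 (P(J, L) = 8*(L*3 + (J/6 + 2/3)) = 8*(3*L + (J*(1/6) + 2*(1/3))) = 8*(3*L + (J/6 + 2/3)) = 8*(3*L + (2/3 + J/6)) = 8*(2/3 + 3*L + J/6) = 16/3 + 24*L + 4*J/3)
O + P(-1*(-18), -9) = -4780 + (16/3 + 24*(-9) + 4*(-1*(-18))/3) = -4780 + (16/3 - 216 + (4/3)*18) = -4780 + (16/3 - 216 + 24) = -4780 - 560/3 = -14900/3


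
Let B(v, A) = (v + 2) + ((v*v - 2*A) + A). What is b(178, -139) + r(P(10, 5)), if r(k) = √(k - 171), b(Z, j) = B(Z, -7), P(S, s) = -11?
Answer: 31871 + I*√182 ≈ 31871.0 + 13.491*I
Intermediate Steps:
B(v, A) = 2 + v + v² - A (B(v, A) = (2 + v) + ((v² - 2*A) + A) = (2 + v) + (v² - A) = 2 + v + v² - A)
b(Z, j) = 9 + Z + Z² (b(Z, j) = 2 + Z + Z² - 1*(-7) = 2 + Z + Z² + 7 = 9 + Z + Z²)
r(k) = √(-171 + k)
b(178, -139) + r(P(10, 5)) = (9 + 178 + 178²) + √(-171 - 11) = (9 + 178 + 31684) + √(-182) = 31871 + I*√182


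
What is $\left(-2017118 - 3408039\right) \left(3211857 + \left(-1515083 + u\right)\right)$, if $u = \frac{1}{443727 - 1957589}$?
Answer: $- \frac{13935501403463421359}{1513862} \approx -9.2053 \cdot 10^{12}$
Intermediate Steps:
$u = - \frac{1}{1513862}$ ($u = \frac{1}{-1513862} = - \frac{1}{1513862} \approx -6.6056 \cdot 10^{-7}$)
$\left(-2017118 - 3408039\right) \left(3211857 + \left(-1515083 + u\right)\right) = \left(-2017118 - 3408039\right) \left(3211857 - \frac{2293626580547}{1513862}\right) = - 5425157 \left(3211857 - \frac{2293626580547}{1513862}\right) = \left(-5425157\right) \frac{2568681681187}{1513862} = - \frac{13935501403463421359}{1513862}$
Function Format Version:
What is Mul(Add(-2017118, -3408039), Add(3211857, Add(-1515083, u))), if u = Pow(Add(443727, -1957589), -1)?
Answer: Rational(-13935501403463421359, 1513862) ≈ -9.2053e+12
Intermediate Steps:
u = Rational(-1, 1513862) (u = Pow(-1513862, -1) = Rational(-1, 1513862) ≈ -6.6056e-7)
Mul(Add(-2017118, -3408039), Add(3211857, Add(-1515083, u))) = Mul(Add(-2017118, -3408039), Add(3211857, Add(-1515083, Rational(-1, 1513862)))) = Mul(-5425157, Add(3211857, Rational(-2293626580547, 1513862))) = Mul(-5425157, Rational(2568681681187, 1513862)) = Rational(-13935501403463421359, 1513862)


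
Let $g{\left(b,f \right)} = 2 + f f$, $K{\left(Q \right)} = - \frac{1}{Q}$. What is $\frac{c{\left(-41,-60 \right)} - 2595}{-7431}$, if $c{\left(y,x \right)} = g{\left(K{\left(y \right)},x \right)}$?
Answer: $- \frac{1007}{7431} \approx -0.13551$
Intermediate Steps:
$g{\left(b,f \right)} = 2 + f^{2}$
$c{\left(y,x \right)} = 2 + x^{2}$
$\frac{c{\left(-41,-60 \right)} - 2595}{-7431} = \frac{\left(2 + \left(-60\right)^{2}\right) - 2595}{-7431} = \left(\left(2 + 3600\right) - 2595\right) \left(- \frac{1}{7431}\right) = \left(3602 - 2595\right) \left(- \frac{1}{7431}\right) = 1007 \left(- \frac{1}{7431}\right) = - \frac{1007}{7431}$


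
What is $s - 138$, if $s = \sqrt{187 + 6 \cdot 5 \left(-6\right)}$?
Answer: $-138 + \sqrt{7} \approx -135.35$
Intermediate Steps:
$s = \sqrt{7}$ ($s = \sqrt{187 + 30 \left(-6\right)} = \sqrt{187 - 180} = \sqrt{7} \approx 2.6458$)
$s - 138 = \sqrt{7} - 138 = -138 + \sqrt{7}$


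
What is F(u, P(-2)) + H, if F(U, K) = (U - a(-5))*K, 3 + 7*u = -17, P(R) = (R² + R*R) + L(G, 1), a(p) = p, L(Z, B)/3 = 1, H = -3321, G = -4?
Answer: -23082/7 ≈ -3297.4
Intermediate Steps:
L(Z, B) = 3 (L(Z, B) = 3*1 = 3)
P(R) = 3 + 2*R² (P(R) = (R² + R*R) + 3 = (R² + R²) + 3 = 2*R² + 3 = 3 + 2*R²)
u = -20/7 (u = -3/7 + (⅐)*(-17) = -3/7 - 17/7 = -20/7 ≈ -2.8571)
F(U, K) = K*(5 + U) (F(U, K) = (U - 1*(-5))*K = (U + 5)*K = (5 + U)*K = K*(5 + U))
F(u, P(-2)) + H = (3 + 2*(-2)²)*(5 - 20/7) - 3321 = (3 + 2*4)*(15/7) - 3321 = (3 + 8)*(15/7) - 3321 = 11*(15/7) - 3321 = 165/7 - 3321 = -23082/7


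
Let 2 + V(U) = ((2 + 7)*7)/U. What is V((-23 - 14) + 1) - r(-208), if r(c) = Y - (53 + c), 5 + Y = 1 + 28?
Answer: -731/4 ≈ -182.75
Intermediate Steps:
V(U) = -2 + 63/U (V(U) = -2 + ((2 + 7)*7)/U = -2 + (9*7)/U = -2 + 63/U)
Y = 24 (Y = -5 + (1 + 28) = -5 + 29 = 24)
r(c) = -29 - c (r(c) = 24 - (53 + c) = 24 + (-53 - c) = -29 - c)
V((-23 - 14) + 1) - r(-208) = (-2 + 63/((-23 - 14) + 1)) - (-29 - 1*(-208)) = (-2 + 63/(-37 + 1)) - (-29 + 208) = (-2 + 63/(-36)) - 1*179 = (-2 + 63*(-1/36)) - 179 = (-2 - 7/4) - 179 = -15/4 - 179 = -731/4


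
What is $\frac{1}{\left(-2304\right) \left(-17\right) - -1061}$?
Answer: $\frac{1}{40229} \approx 2.4858 \cdot 10^{-5}$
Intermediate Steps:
$\frac{1}{\left(-2304\right) \left(-17\right) - -1061} = \frac{1}{39168 + 1061} = \frac{1}{40229}$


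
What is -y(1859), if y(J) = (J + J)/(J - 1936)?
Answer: 338/7 ≈ 48.286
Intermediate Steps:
y(J) = 2*J/(-1936 + J) (y(J) = (2*J)/(-1936 + J) = 2*J/(-1936 + J))
-y(1859) = -2*1859/(-1936 + 1859) = -2*1859/(-77) = -2*1859*(-1)/77 = -1*(-338/7) = 338/7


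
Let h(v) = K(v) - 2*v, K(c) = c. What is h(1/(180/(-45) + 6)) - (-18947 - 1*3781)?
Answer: 45455/2 ≈ 22728.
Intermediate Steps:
h(v) = -v (h(v) = v - 2*v = -v)
h(1/(180/(-45) + 6)) - (-18947 - 1*3781) = -1/(180/(-45) + 6) - (-18947 - 1*3781) = -1/(180*(-1/45) + 6) - (-18947 - 3781) = -1/(-4 + 6) - 1*(-22728) = -1/2 + 22728 = 45455/2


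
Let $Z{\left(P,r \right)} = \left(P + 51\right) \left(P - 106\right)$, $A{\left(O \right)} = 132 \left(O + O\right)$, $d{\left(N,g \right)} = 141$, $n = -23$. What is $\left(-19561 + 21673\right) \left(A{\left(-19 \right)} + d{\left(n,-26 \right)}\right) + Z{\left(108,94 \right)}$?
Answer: $-10295682$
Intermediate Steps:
$A{\left(O \right)} = 264 O$ ($A{\left(O \right)} = 132 \cdot 2 O = 264 O$)
$Z{\left(P,r \right)} = \left(-106 + P\right) \left(51 + P\right)$ ($Z{\left(P,r \right)} = \left(51 + P\right) \left(-106 + P\right) = \left(-106 + P\right) \left(51 + P\right)$)
$\left(-19561 + 21673\right) \left(A{\left(-19 \right)} + d{\left(n,-26 \right)}\right) + Z{\left(108,94 \right)} = \left(-19561 + 21673\right) \left(264 \left(-19\right) + 141\right) - \left(11346 - 11664\right) = 2112 \left(-5016 + 141\right) - -318 = 2112 \left(-4875\right) + 318 = -10296000 + 318 = -10295682$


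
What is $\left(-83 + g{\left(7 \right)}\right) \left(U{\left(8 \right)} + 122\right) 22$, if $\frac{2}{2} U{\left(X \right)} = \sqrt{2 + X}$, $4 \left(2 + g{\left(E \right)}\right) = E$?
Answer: $-223443 - \frac{3663 \sqrt{10}}{2} \approx -2.2923 \cdot 10^{5}$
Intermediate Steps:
$g{\left(E \right)} = -2 + \frac{E}{4}$
$U{\left(X \right)} = \sqrt{2 + X}$
$\left(-83 + g{\left(7 \right)}\right) \left(U{\left(8 \right)} + 122\right) 22 = \left(-83 + \left(-2 + \frac{1}{4} \cdot 7\right)\right) \left(\sqrt{2 + 8} + 122\right) 22 = \left(-83 + \left(-2 + \frac{7}{4}\right)\right) \left(\sqrt{10} + 122\right) 22 = \left(-83 - \frac{1}{4}\right) \left(122 + \sqrt{10}\right) 22 = - \frac{333 \left(122 + \sqrt{10}\right)}{4} \cdot 22 = \left(- \frac{20313}{2} - \frac{333 \sqrt{10}}{4}\right) 22 = -223443 - \frac{3663 \sqrt{10}}{2}$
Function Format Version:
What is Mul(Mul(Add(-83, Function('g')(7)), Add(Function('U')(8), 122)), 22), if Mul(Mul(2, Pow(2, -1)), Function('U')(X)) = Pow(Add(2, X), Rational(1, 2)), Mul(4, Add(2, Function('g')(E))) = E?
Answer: Add(-223443, Mul(Rational(-3663, 2), Pow(10, Rational(1, 2)))) ≈ -2.2923e+5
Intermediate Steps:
Function('g')(E) = Add(-2, Mul(Rational(1, 4), E))
Function('U')(X) = Pow(Add(2, X), Rational(1, 2))
Mul(Mul(Add(-83, Function('g')(7)), Add(Function('U')(8), 122)), 22) = Mul(Mul(Add(-83, Add(-2, Mul(Rational(1, 4), 7))), Add(Pow(Add(2, 8), Rational(1, 2)), 122)), 22) = Mul(Mul(Add(-83, Add(-2, Rational(7, 4))), Add(Pow(10, Rational(1, 2)), 122)), 22) = Mul(Mul(Add(-83, Rational(-1, 4)), Add(122, Pow(10, Rational(1, 2)))), 22) = Mul(Mul(Rational(-333, 4), Add(122, Pow(10, Rational(1, 2)))), 22) = Mul(Add(Rational(-20313, 2), Mul(Rational(-333, 4), Pow(10, Rational(1, 2)))), 22) = Add(-223443, Mul(Rational(-3663, 2), Pow(10, Rational(1, 2))))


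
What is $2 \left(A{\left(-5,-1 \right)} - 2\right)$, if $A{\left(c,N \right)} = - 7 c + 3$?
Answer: $72$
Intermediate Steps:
$A{\left(c,N \right)} = 3 - 7 c$
$2 \left(A{\left(-5,-1 \right)} - 2\right) = 2 \left(\left(3 - -35\right) - 2\right) = 2 \left(\left(3 + 35\right) - 2\right) = 2 \left(38 - 2\right) = 2 \cdot 36 = 72$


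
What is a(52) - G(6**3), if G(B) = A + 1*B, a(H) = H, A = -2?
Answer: -162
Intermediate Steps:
G(B) = -2 + B (G(B) = -2 + 1*B = -2 + B)
a(52) - G(6**3) = 52 - (-2 + 6**3) = 52 - (-2 + 216) = 52 - 1*214 = 52 - 214 = -162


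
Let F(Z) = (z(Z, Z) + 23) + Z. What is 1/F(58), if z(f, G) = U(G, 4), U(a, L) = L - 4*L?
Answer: 1/69 ≈ 0.014493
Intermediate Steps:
U(a, L) = -3*L
z(f, G) = -12 (z(f, G) = -3*4 = -12)
F(Z) = 11 + Z (F(Z) = (-12 + 23) + Z = 11 + Z)
1/F(58) = 1/(11 + 58) = 1/69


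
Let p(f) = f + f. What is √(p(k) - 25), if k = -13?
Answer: I*√51 ≈ 7.1414*I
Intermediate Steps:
p(f) = 2*f
√(p(k) - 25) = √(2*(-13) - 25) = √(-26 - 25) = √(-51) = I*√51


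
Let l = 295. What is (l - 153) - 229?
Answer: -87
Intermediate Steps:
(l - 153) - 229 = (295 - 153) - 229 = 142 - 229 = -87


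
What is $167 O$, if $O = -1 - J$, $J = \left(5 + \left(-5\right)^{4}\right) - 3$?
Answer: $-104876$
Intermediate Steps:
$J = 627$ ($J = \left(5 + 625\right) - 3 = 630 - 3 = 627$)
$O = -628$ ($O = -1 - 627 = -628$)
$167 O = 167 \left(-628\right) = -104876$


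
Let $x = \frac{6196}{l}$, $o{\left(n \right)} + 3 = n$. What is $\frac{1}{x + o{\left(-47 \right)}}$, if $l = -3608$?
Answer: $- \frac{902}{46649} \approx -0.019336$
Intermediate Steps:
$o{\left(n \right)} = -3 + n$
$x = - \frac{1549}{902}$ ($x = \frac{6196}{-3608} = 6196 \left(- \frac{1}{3608}\right) = - \frac{1549}{902} \approx -1.7173$)
$\frac{1}{x + o{\left(-47 \right)}} = \frac{1}{- \frac{1549}{902} - 50} = \frac{1}{- \frac{46649}{902}} = - \frac{902}{46649}$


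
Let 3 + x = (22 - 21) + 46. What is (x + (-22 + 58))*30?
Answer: 2400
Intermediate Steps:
x = 44 (x = -3 + ((22 - 21) + 46) = -3 + (1 + 46) = -3 + 47 = 44)
(x + (-22 + 58))*30 = (44 + (-22 + 58))*30 = (44 + 36)*30 = 80*30 = 2400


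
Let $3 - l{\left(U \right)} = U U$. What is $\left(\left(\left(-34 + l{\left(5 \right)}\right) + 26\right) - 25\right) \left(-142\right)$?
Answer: $7810$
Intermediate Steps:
$l{\left(U \right)} = 3 - U^{2}$ ($l{\left(U \right)} = 3 - U U = 3 - U^{2}$)
$\left(\left(\left(-34 + l{\left(5 \right)}\right) + 26\right) - 25\right) \left(-142\right) = \left(\left(\left(-34 + \left(3 - 5^{2}\right)\right) + 26\right) - 25\right) \left(-142\right) = \left(\left(\left(-34 + \left(3 - 25\right)\right) + 26\right) - 25\right) \left(-142\right) = \left(\left(\left(-34 - 22\right) + 26\right) - 25\right) \left(-142\right) = \left(\left(-56 + 26\right) - 25\right) \left(-142\right) = \left(-30 - 25\right) \left(-142\right) = \left(-55\right) \left(-142\right) = 7810$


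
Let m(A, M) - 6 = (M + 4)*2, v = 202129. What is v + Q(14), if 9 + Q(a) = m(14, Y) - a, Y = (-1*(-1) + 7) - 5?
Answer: 202126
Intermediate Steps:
Y = 3 (Y = (1 + 7) - 5 = 8 - 5 = 3)
m(A, M) = 14 + 2*M (m(A, M) = 6 + (M + 4)*2 = 6 + (4 + M)*2 = 6 + (8 + 2*M) = 14 + 2*M)
Q(a) = 11 - a (Q(a) = -9 + ((14 + 2*3) - a) = -9 + ((14 + 6) - a) = -9 + (20 - a) = 11 - a)
v + Q(14) = 202129 + (11 - 1*14) = 202129 + (11 - 14) = 202129 - 3 = 202126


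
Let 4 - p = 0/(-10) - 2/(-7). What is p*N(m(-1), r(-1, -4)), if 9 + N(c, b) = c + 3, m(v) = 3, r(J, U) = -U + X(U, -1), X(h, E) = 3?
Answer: -78/7 ≈ -11.143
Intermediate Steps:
r(J, U) = 3 - U (r(J, U) = -U + 3 = 3 - U)
N(c, b) = -6 + c (N(c, b) = -9 + (c + 3) = -9 + (3 + c) = -6 + c)
p = 26/7 (p = 4 - (0/(-10) - 2/(-7)) = 4 - (0*(-⅒) - 2*(-⅐)) = 4 - (0 + 2/7) = 4 - 1*2/7 = 4 - 2/7 = 26/7 ≈ 3.7143)
p*N(m(-1), r(-1, -4)) = 26*(-6 + 3)/7 = (26/7)*(-3) = -78/7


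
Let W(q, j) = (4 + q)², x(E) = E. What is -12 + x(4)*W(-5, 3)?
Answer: -8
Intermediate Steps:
-12 + x(4)*W(-5, 3) = -12 + 4*(4 - 5)² = -12 + 4*(-1)² = -12 + 4*1 = -12 + 4 = -8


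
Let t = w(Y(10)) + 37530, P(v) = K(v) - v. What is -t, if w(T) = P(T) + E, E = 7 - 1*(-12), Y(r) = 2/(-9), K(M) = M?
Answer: -37549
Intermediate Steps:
Y(r) = -2/9 (Y(r) = 2*(-⅑) = -2/9)
P(v) = 0 (P(v) = v - v = 0)
E = 19 (E = 7 + 12 = 19)
w(T) = 19 (w(T) = 0 + 19 = 19)
t = 37549 (t = 19 + 37530 = 37549)
-t = -1*37549 = -37549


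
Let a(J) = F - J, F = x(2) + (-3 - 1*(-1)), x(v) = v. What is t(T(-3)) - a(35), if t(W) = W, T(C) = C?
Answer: 32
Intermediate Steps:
F = 0 (F = 2 + (-3 - 1*(-1)) = 2 + (-3 + 1) = 2 - 2 = 0)
a(J) = -J (a(J) = 0 - J = -J)
t(T(-3)) - a(35) = -3 - (-1)*35 = -3 - 1*(-35) = -3 + 35 = 32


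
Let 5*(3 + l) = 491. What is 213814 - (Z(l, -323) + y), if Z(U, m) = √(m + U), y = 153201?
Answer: 60613 - I*√5695/5 ≈ 60613.0 - 15.093*I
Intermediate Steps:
l = 476/5 (l = -3 + (⅕)*491 = -3 + 491/5 = 476/5 ≈ 95.200)
Z(U, m) = √(U + m)
213814 - (Z(l, -323) + y) = 213814 - (√(476/5 - 323) + 153201) = 213814 - (√(-1139/5) + 153201) = 213814 - (I*√5695/5 + 153201) = 213814 - (153201 + I*√5695/5) = 213814 + (-153201 - I*√5695/5) = 60613 - I*√5695/5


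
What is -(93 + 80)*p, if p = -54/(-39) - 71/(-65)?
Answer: -27853/65 ≈ -428.51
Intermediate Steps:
p = 161/65 (p = -54*(-1/39) - 71*(-1/65) = 18/13 + 71/65 = 161/65 ≈ 2.4769)
-(93 + 80)*p = -(93 + 80)*161/65 = -173*161/65 = -1*27853/65 = -27853/65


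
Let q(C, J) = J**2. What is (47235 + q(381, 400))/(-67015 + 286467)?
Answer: 207235/219452 ≈ 0.94433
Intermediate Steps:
(47235 + q(381, 400))/(-67015 + 286467) = (47235 + 400**2)/(-67015 + 286467) = (47235 + 160000)/219452 = 207235*(1/219452) = 207235/219452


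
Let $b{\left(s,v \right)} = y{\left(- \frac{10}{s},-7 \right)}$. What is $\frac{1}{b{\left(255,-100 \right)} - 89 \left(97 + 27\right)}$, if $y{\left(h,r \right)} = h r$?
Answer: $- \frac{51}{562822} \approx -9.0615 \cdot 10^{-5}$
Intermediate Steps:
$b{\left(s,v \right)} = \frac{70}{s}$ ($b{\left(s,v \right)} = - \frac{10}{s} \left(-7\right) = \frac{70}{s}$)
$\frac{1}{b{\left(255,-100 \right)} - 89 \left(97 + 27\right)} = \frac{1}{\frac{70}{255} - 89 \left(97 + 27\right)} = \frac{1}{70 \cdot \frac{1}{255} - 11036} = \frac{1}{\frac{14}{51} - 11036} = \frac{1}{- \frac{562822}{51}} = - \frac{51}{562822}$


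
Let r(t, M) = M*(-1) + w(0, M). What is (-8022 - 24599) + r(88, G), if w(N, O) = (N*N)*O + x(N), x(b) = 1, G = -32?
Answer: -32588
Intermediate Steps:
w(N, O) = 1 + O*N**2 (w(N, O) = (N*N)*O + 1 = N**2*O + 1 = O*N**2 + 1 = 1 + O*N**2)
r(t, M) = 1 - M (r(t, M) = M*(-1) + (1 + M*0**2) = -M + (1 + M*0) = -M + (1 + 0) = -M + 1 = 1 - M)
(-8022 - 24599) + r(88, G) = (-8022 - 24599) + (1 - 1*(-32)) = -32621 + (1 + 32) = -32621 + 33 = -32588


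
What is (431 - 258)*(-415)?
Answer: -71795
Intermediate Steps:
(431 - 258)*(-415) = 173*(-415) = -71795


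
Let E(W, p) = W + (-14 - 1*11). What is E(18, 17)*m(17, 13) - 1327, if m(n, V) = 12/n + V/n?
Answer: -22734/17 ≈ -1337.3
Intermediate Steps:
E(W, p) = -25 + W (E(W, p) = W + (-14 - 11) = W - 25 = -25 + W)
E(18, 17)*m(17, 13) - 1327 = (-25 + 18)*((12 + 13)/17) - 1327 = -7*25/17 - 1327 = -175/17 - 1327 = -22734/17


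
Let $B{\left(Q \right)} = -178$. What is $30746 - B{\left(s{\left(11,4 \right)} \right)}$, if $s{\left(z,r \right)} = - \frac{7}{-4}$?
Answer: $30924$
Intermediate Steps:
$s{\left(z,r \right)} = \frac{7}{4}$ ($s{\left(z,r \right)} = \left(-7\right) \left(- \frac{1}{4}\right) = \frac{7}{4}$)
$30746 - B{\left(s{\left(11,4 \right)} \right)} = 30746 - -178 = 30746 + 178 = 30924$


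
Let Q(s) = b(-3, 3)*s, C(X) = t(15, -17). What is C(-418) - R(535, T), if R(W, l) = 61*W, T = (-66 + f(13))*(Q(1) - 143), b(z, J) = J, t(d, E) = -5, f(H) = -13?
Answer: -32640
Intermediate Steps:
C(X) = -5
Q(s) = 3*s
T = 11060 (T = (-66 - 13)*(3*1 - 143) = -79*(3 - 143) = -79*(-140) = 11060)
C(-418) - R(535, T) = -5 - 61*535 = -5 - 1*32635 = -5 - 32635 = -32640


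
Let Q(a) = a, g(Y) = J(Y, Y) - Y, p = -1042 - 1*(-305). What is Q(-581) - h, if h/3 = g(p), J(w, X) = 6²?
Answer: -2900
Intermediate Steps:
J(w, X) = 36
p = -737 (p = -1042 + 305 = -737)
g(Y) = 36 - Y
h = 2319 (h = 3*(36 - 1*(-737)) = 3*(36 + 737) = 3*773 = 2319)
Q(-581) - h = -581 - 1*2319 = -581 - 2319 = -2900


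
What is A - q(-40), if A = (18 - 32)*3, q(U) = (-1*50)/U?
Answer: -173/4 ≈ -43.250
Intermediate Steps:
q(U) = -50/U
A = -42 (A = -14*3 = -42)
A - q(-40) = -42 - (-50)/(-40) = -42 - (-50)*(-1)/40 = -42 - 1*5/4 = -42 - 5/4 = -173/4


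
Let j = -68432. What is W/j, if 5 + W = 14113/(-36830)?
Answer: 15251/193873120 ≈ 7.8665e-5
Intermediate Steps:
W = -198263/36830 (W = -5 + 14113/(-36830) = -5 + 14113*(-1/36830) = -5 - 14113/36830 = -198263/36830 ≈ -5.3832)
W/j = -198263/36830/(-68432) = -198263/36830*(-1/68432) = 15251/193873120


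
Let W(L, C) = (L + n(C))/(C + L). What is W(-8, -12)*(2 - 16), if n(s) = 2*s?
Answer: -112/5 ≈ -22.400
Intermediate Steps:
W(L, C) = (L + 2*C)/(C + L)
W(-8, -12)*(2 - 16) = ((-8 + 2*(-12))/(-12 - 8))*(2 - 16) = ((-8 - 24)/(-20))*(-14) = -1/20*(-32)*(-14) = (8/5)*(-14) = -112/5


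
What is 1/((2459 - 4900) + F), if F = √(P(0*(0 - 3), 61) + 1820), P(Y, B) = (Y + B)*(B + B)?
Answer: -2441/5949219 - √9262/5949219 ≈ -0.00042648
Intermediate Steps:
P(Y, B) = 2*B*(B + Y) (P(Y, B) = (B + Y)*(2*B) = 2*B*(B + Y))
F = √9262 (F = √(2*61*(61 + 0*(0 - 3)) + 1820) = √(2*61*(61 + 0*(-3)) + 1820) = √(2*61*(61 + 0) + 1820) = √(2*61*61 + 1820) = √(7442 + 1820) = √9262 ≈ 96.239)
1/((2459 - 4900) + F) = 1/((2459 - 4900) + √9262) = 1/(-2441 + √9262)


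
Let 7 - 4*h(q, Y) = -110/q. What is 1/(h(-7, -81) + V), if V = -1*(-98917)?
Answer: 28/2769615 ≈ 1.0110e-5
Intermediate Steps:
V = 98917
h(q, Y) = 7/4 + 55/(2*q) (h(q, Y) = 7/4 - (-55)/(2*q) = 7/4 + 55/(2*q))
1/(h(-7, -81) + V) = 1/((1/4)*(110 + 7*(-7))/(-7) + 98917) = 1/((1/4)*(-1/7)*(110 - 49) + 98917) = 1/((1/4)*(-1/7)*61 + 98917) = 1/(-61/28 + 98917) = 1/(2769615/28) = 28/2769615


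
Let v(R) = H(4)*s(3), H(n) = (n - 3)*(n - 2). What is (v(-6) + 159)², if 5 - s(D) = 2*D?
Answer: 24649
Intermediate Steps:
H(n) = (-3 + n)*(-2 + n)
s(D) = 5 - 2*D
v(R) = -2 (v(R) = (6 + 4² - 5*4)*(5 - 2*3) = (6 + 16 - 20)*(5 - 6) = 2*(-1) = -2)
(v(-6) + 159)² = (-2 + 159)² = 157² = 24649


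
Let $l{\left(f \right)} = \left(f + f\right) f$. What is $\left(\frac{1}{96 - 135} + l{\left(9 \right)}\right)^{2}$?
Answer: $\frac{39904489}{1521} \approx 26236.0$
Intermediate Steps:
$l{\left(f \right)} = 2 f^{2}$ ($l{\left(f \right)} = 2 f f = 2 f^{2}$)
$\left(\frac{1}{96 - 135} + l{\left(9 \right)}\right)^{2} = \left(\frac{1}{96 - 135} + 2 \cdot 9^{2}\right)^{2} = \left(\frac{1}{-39} + 2 \cdot 81\right)^{2} = \left(- \frac{1}{39} + 162\right)^{2} = \left(\frac{6317}{39}\right)^{2} = \frac{39904489}{1521}$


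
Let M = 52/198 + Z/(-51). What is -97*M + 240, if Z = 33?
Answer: 466679/1683 ≈ 277.29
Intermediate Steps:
M = -647/1683 (M = 52/198 + 33/(-51) = 52*(1/198) + 33*(-1/51) = 26/99 - 11/17 = -647/1683 ≈ -0.38443)
-97*M + 240 = -97*(-647/1683) + 240 = 62759/1683 + 240 = 466679/1683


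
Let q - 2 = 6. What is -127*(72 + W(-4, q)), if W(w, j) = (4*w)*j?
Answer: 7112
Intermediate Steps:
q = 8 (q = 2 + 6 = 8)
W(w, j) = 4*j*w
-127*(72 + W(-4, q)) = -127*(72 + 4*8*(-4)) = -127*(72 - 128) = -127*(-56) = 7112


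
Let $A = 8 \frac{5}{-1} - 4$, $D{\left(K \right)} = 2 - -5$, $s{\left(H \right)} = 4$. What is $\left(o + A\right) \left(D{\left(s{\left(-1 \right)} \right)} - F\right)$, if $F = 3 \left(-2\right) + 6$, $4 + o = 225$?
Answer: $1239$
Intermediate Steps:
$o = 221$ ($o = -4 + 225 = 221$)
$D{\left(K \right)} = 7$ ($D{\left(K \right)} = 2 + 5 = 7$)
$A = -44$ ($A = 8 \cdot 5 \left(-1\right) - 4 = 8 \left(-5\right) - 4 = -40 - 4 = -44$)
$F = 0$ ($F = -6 + 6 = 0$)
$\left(o + A\right) \left(D{\left(s{\left(-1 \right)} \right)} - F\right) = \left(221 - 44\right) \left(7 - 0\right) = 177 \left(7 + 0\right) = 177 \cdot 7 = 1239$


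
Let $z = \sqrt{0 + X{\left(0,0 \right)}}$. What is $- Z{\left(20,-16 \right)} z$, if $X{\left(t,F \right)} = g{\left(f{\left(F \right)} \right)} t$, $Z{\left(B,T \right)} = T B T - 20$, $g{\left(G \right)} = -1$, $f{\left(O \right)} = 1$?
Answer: $0$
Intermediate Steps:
$Z{\left(B,T \right)} = -20 + B T^{2}$ ($Z{\left(B,T \right)} = B T T - 20 = B T^{2} - 20 = -20 + B T^{2}$)
$X{\left(t,F \right)} = - t$
$z = 0$ ($z = \sqrt{0 - 0} = \sqrt{0 + 0} = \sqrt{0} = 0$)
$- Z{\left(20,-16 \right)} z = - (-20 + 20 \left(-16\right)^{2}) 0 = - (-20 + 20 \cdot 256) 0 = - (-20 + 5120) 0 = \left(-1\right) 5100 \cdot 0 = \left(-5100\right) 0 = 0$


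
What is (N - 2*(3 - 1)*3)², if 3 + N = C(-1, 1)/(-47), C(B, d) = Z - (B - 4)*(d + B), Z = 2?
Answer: 499849/2209 ≈ 226.28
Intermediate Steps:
C(B, d) = 2 - (-4 + B)*(B + d) (C(B, d) = 2 - (B - 4)*(d + B) = 2 - (-4 + B)*(B + d))
N = -143/47 (N = -3 + (2 - 1*(-1)² + 4*(-1) + 4*1 - 1*(-1)*1)/(-47) = -3 + (2 - 1*1 - 4 + 4 + 1)*(-1/47) = -3 + (2 - 1 - 4 + 4 + 1)*(-1/47) = -3 + 2*(-1/47) = -3 - 2/47 = -143/47 ≈ -3.0426)
(N - 2*(3 - 1)*3)² = (-143/47 - 2*(3 - 1)*3)² = (-143/47 - 2*2*3)² = (-143/47 - 4*3)² = (-143/47 - 12)² = (-707/47)² = 499849/2209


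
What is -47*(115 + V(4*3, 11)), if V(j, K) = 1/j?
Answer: -64907/12 ≈ -5408.9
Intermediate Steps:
-47*(115 + V(4*3, 11)) = -47*(115 + 1/(4*3)) = -47*(115 + 1/12) = -47*1381/12 = -64907/12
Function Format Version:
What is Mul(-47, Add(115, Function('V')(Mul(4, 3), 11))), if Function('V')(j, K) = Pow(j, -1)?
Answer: Rational(-64907, 12) ≈ -5408.9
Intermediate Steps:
Mul(-47, Add(115, Function('V')(Mul(4, 3), 11))) = Mul(-47, Add(115, Pow(Mul(4, 3), -1))) = Mul(-47, Add(115, Pow(12, -1))) = Mul(-47, Add(115, Rational(1, 12))) = Mul(-47, Rational(1381, 12)) = Rational(-64907, 12)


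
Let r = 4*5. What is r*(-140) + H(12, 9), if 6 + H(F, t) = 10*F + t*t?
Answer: -2605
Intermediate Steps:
r = 20
H(F, t) = -6 + t**2 + 10*F (H(F, t) = -6 + (10*F + t*t) = -6 + (10*F + t**2) = -6 + (t**2 + 10*F) = -6 + t**2 + 10*F)
r*(-140) + H(12, 9) = 20*(-140) + (-6 + 9**2 + 10*12) = -2800 + (-6 + 81 + 120) = -2800 + 195 = -2605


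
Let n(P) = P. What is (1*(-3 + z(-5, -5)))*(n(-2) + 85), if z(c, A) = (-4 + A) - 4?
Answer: -1328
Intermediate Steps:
z(c, A) = -8 + A
(1*(-3 + z(-5, -5)))*(n(-2) + 85) = (1*(-3 + (-8 - 5)))*(-2 + 85) = (1*(-3 - 13))*83 = (1*(-16))*83 = -16*83 = -1328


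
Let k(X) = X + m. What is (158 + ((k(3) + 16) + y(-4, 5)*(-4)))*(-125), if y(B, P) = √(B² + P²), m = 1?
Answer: -22250 + 500*√41 ≈ -19048.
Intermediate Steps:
k(X) = 1 + X (k(X) = X + 1 = 1 + X)
(158 + ((k(3) + 16) + y(-4, 5)*(-4)))*(-125) = (158 + (((1 + 3) + 16) + √((-4)² + 5²)*(-4)))*(-125) = (158 + ((4 + 16) + √(16 + 25)*(-4)))*(-125) = (158 + (20 + √41*(-4)))*(-125) = (158 + (20 - 4*√41))*(-125) = (178 - 4*√41)*(-125) = -22250 + 500*√41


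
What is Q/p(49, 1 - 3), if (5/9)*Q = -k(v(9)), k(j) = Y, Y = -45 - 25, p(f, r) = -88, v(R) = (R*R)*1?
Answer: -63/44 ≈ -1.4318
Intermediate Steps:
v(R) = R**2 (v(R) = R**2*1 = R**2)
Y = -70
k(j) = -70
Q = 126 (Q = 9*(-1*(-70))/5 = (9/5)*70 = 126)
Q/p(49, 1 - 3) = 126/(-88) = 126*(-1/88) = -63/44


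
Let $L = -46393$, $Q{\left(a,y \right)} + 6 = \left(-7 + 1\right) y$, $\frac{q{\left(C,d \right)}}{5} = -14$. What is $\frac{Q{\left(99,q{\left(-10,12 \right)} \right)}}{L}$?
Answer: $- \frac{414}{46393} \approx -0.0089238$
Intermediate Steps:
$q{\left(C,d \right)} = -70$ ($q{\left(C,d \right)} = 5 \left(-14\right) = -70$)
$Q{\left(a,y \right)} = -6 - 6 y$ ($Q{\left(a,y \right)} = -6 + \left(-7 + 1\right) y = -6 - 6 y$)
$\frac{Q{\left(99,q{\left(-10,12 \right)} \right)}}{L} = \frac{-6 - -420}{-46393} = \left(-6 + 420\right) \left(- \frac{1}{46393}\right) = 414 \left(- \frac{1}{46393}\right) = - \frac{414}{46393}$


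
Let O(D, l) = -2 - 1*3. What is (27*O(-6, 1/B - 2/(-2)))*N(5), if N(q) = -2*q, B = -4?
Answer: 1350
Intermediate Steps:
O(D, l) = -5 (O(D, l) = -2 - 3 = -5)
(27*O(-6, 1/B - 2/(-2)))*N(5) = (27*(-5))*(-2*5) = -135*(-10) = 1350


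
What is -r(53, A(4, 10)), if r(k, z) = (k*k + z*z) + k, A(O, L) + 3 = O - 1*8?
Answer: -2911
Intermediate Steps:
A(O, L) = -11 + O (A(O, L) = -3 + (O - 1*8) = -3 + (O - 8) = -3 + (-8 + O) = -11 + O)
r(k, z) = k + k² + z² (r(k, z) = (k² + z²) + k = k + k² + z²)
-r(53, A(4, 10)) = -(53 + 53² + (-11 + 4)²) = -(53 + 2809 + (-7)²) = -(53 + 2809 + 49) = -1*2911 = -2911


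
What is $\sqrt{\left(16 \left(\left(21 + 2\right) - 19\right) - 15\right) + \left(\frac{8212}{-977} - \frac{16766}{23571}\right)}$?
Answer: $\frac{\sqrt{261127179914043}}{2558763} \approx 6.3153$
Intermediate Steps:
$\sqrt{\left(16 \left(\left(21 + 2\right) - 19\right) - 15\right) + \left(\frac{8212}{-977} - \frac{16766}{23571}\right)} = \sqrt{\left(16 \left(23 - 19\right) - 15\right) + \left(8212 \left(- \frac{1}{977}\right) - \frac{16766}{23571}\right)} = \sqrt{\left(16 \cdot 4 - 15\right) - \frac{209945434}{23028867}} = \sqrt{\left(64 - 15\right) - \frac{209945434}{23028867}} = \sqrt{49 - \frac{209945434}{23028867}} = \sqrt{\frac{918469049}{23028867}} = \frac{\sqrt{261127179914043}}{2558763}$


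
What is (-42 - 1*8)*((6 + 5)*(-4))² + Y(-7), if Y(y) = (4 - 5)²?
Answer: -96799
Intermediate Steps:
Y(y) = 1 (Y(y) = (-1)² = 1)
(-42 - 1*8)*((6 + 5)*(-4))² + Y(-7) = (-42 - 1*8)*((6 + 5)*(-4))² + 1 = (-42 - 8)*(11*(-4))² + 1 = -50*(-44)² + 1 = -50*1936 + 1 = -96800 + 1 = -96799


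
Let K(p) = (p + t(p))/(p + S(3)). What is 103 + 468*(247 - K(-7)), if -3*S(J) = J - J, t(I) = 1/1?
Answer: 807085/7 ≈ 1.1530e+5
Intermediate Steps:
t(I) = 1
S(J) = 0 (S(J) = -(J - J)/3 = -1/3*0 = 0)
K(p) = (1 + p)/p (K(p) = (p + 1)/(p + 0) = (1 + p)/p)
103 + 468*(247 - K(-7)) = 103 + 468*(247 - (1 - 7)/(-7)) = 103 + 468*(247 - (-1)*(-6)/7) = 103 + 468*(247 - 1*6/7) = 103 + 468*(247 - 6/7) = 103 + 468*(1723/7) = 103 + 806364/7 = 807085/7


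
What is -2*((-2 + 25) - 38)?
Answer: 30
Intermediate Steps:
-2*((-2 + 25) - 38) = -2*(23 - 38) = -2*(-15) = 30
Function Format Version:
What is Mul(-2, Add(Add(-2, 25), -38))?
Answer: 30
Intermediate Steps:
Mul(-2, Add(Add(-2, 25), -38)) = Mul(-2, Add(23, -38)) = Mul(-2, -15) = 30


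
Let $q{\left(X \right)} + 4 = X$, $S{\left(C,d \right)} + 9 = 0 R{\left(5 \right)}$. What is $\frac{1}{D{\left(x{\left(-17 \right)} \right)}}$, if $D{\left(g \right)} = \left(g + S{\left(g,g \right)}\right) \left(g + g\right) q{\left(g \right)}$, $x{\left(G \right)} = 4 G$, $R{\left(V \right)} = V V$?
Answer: $- \frac{1}{753984} \approx -1.3263 \cdot 10^{-6}$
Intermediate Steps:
$R{\left(V \right)} = V^{2}$
$S{\left(C,d \right)} = -9$ ($S{\left(C,d \right)} = -9 + 0 \cdot 5^{2} = -9 + 0 \cdot 25 = -9 + 0 = -9$)
$q{\left(X \right)} = -4 + X$
$D{\left(g \right)} = 2 g \left(-9 + g\right) \left(-4 + g\right)$ ($D{\left(g \right)} = \left(g - 9\right) \left(g + g\right) \left(-4 + g\right) = \left(-9 + g\right) 2 g \left(-4 + g\right) = 2 g \left(-9 + g\right) \left(-4 + g\right)$)
$\frac{1}{D{\left(x{\left(-17 \right)} \right)}} = \frac{1}{2 \cdot 4 \left(-17\right) \left(-9 + 4 \left(-17\right)\right) \left(-4 + 4 \left(-17\right)\right)} = \frac{1}{2 \left(-68\right) \left(-9 - 68\right) \left(-4 - 68\right)} = \frac{1}{2 \left(-68\right) \left(-77\right) \left(-72\right)} = \frac{1}{-753984} = - \frac{1}{753984}$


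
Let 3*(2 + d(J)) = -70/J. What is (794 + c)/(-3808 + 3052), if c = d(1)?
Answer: -1153/1134 ≈ -1.0168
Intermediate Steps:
d(J) = -2 - 70/(3*J) (d(J) = -2 + (-70/J)/3 = -2 - 70/(3*J))
c = -76/3 (c = -2 - 70/3/1 = -2 - 70/3*1 = -2 - 70/3 = -76/3 ≈ -25.333)
(794 + c)/(-3808 + 3052) = (794 - 76/3)/(-3808 + 3052) = (2306/3)/(-756) = (2306/3)*(-1/756) = -1153/1134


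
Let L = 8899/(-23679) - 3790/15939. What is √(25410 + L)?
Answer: √4964957160430376571/13978503 ≈ 159.40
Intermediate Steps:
L = -25731619/41935509 (L = 8899*(-1/23679) - 3790*1/15939 = -8899/23679 - 3790/15939 = -25731619/41935509 ≈ -0.61360)
√(25410 + L) = √(25410 - 25731619/41935509) = √(1065555552071/41935509) = √4964957160430376571/13978503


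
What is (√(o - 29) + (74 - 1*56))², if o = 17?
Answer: 312 + 72*I*√3 ≈ 312.0 + 124.71*I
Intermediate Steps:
(√(o - 29) + (74 - 1*56))² = (√(17 - 29) + (74 - 1*56))² = (√(-12) + (74 - 56))² = (2*I*√3 + 18)² = (18 + 2*I*√3)²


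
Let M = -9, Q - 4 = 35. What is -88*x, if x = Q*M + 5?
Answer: 30448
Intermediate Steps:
Q = 39 (Q = 4 + 35 = 39)
x = -346 (x = 39*(-9) + 5 = -351 + 5 = -346)
-88*x = -88*(-346) = 30448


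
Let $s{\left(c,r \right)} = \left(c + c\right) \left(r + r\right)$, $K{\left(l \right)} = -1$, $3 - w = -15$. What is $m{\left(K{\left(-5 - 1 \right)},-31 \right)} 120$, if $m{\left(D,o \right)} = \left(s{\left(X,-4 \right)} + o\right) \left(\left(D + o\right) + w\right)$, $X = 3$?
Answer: $132720$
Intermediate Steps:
$w = 18$ ($w = 3 - -15 = 3 + 15 = 18$)
$s{\left(c,r \right)} = 4 c r$ ($s{\left(c,r \right)} = 2 c 2 r = 4 c r$)
$m{\left(D,o \right)} = \left(-48 + o\right) \left(18 + D + o\right)$ ($m{\left(D,o \right)} = \left(4 \cdot 3 \left(-4\right) + o\right) \left(\left(D + o\right) + 18\right) = \left(-48 + o\right) \left(18 + D + o\right)$)
$m{\left(K{\left(-5 - 1 \right)},-31 \right)} 120 = \left(-864 + \left(-31\right)^{2} - -48 - -930 - -31\right) 120 = \left(-864 + 961 + 48 + 930 + 31\right) 120 = 1106 \cdot 120 = 132720$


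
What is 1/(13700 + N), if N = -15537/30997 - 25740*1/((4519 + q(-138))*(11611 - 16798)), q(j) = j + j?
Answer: 17492196043/239634338422817 ≈ 7.2995e-5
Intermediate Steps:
q(j) = 2*j
N = -8747366283/17492196043 (N = -15537/30997 - 25740*1/((4519 + 2*(-138))*(11611 - 16798)) = -15537*1/30997 - 25740*(-1/(5187*(4519 - 276))) = -15537/30997 - 25740/(4243*(-5187)) = -15537/30997 - 25740/(-22008441) = -15537/30997 - 25740*(-1/22008441) = -15537/30997 + 660/564319 = -8747366283/17492196043 ≈ -0.50007)
1/(13700 + N) = 1/(13700 - 8747366283/17492196043) = 1/(239634338422817/17492196043) = 17492196043/239634338422817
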